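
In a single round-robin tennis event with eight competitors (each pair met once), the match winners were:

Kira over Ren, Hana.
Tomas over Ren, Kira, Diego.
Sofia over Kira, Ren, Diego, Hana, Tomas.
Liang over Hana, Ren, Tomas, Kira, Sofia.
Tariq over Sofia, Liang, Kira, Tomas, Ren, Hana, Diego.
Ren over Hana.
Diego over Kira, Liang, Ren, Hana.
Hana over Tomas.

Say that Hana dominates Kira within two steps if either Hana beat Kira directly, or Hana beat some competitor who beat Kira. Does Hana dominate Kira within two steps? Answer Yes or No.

Hana did not beat Kira directly.
Hana beat Tomas. Of those, Tomas beat Kira.

Yes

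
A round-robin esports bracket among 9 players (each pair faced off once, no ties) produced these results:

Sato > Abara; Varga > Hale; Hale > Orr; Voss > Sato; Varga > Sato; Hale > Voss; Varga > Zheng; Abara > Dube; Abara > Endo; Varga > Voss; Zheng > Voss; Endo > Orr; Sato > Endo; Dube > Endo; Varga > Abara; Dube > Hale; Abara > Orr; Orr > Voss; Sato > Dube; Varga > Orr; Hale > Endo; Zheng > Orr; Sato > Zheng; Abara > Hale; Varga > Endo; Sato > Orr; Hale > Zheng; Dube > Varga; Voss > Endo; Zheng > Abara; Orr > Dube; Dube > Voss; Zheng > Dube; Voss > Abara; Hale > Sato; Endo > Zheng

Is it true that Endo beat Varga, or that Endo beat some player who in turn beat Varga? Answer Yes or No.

Endo did not beat Varga directly.
Endo beat Orr, Zheng, but each of them lost to Varga. No two-step path.

No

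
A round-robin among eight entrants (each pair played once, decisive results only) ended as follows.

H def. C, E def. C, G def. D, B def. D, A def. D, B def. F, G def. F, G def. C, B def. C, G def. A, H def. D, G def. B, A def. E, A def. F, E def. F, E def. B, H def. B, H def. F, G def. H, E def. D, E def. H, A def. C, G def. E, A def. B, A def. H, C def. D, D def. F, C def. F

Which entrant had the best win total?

Win totals: A 6, B 3, C 2, D 1, E 5, F 0, G 7, H 4.
G leads with 7 wins (next highest: 6).

G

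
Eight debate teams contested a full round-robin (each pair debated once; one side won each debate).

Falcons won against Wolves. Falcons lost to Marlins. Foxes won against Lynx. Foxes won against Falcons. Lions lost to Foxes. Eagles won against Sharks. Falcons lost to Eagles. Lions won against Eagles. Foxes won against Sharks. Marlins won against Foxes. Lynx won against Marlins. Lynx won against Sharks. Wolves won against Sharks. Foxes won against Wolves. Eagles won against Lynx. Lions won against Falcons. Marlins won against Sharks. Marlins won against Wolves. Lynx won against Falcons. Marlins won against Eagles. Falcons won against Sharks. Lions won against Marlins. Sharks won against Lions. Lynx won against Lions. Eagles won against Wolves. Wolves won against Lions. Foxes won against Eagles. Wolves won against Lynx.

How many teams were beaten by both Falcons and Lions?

0

Falcons beat: Sharks, Wolves.
Lions beat: Eagles, Marlins, Falcons.
No one was beaten by both.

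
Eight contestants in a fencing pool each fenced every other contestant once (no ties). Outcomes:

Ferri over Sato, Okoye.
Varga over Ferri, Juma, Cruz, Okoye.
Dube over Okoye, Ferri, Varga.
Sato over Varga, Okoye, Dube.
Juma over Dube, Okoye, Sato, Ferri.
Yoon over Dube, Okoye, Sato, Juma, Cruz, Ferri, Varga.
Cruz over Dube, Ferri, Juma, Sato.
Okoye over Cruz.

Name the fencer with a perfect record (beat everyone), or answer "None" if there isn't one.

Yoon has 7 wins out of 7 opponents — a perfect record.

Yoon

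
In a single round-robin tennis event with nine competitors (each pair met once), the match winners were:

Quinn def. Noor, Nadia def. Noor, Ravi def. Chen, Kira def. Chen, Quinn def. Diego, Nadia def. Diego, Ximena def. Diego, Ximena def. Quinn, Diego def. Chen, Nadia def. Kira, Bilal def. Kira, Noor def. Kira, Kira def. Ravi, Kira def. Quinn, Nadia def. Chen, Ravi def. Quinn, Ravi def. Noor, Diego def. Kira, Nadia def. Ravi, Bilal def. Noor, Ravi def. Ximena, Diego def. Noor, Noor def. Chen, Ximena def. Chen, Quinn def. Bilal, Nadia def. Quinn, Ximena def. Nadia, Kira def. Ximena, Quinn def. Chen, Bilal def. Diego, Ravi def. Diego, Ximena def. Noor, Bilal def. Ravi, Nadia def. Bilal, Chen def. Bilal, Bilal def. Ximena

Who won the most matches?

Nadia

Win totals: Noor 2, Bilal 5, Kira 4, Chen 1, Ravi 5, Nadia 7, Diego 3, Quinn 4, Ximena 5.
Nadia leads with 7 wins (next highest: 5).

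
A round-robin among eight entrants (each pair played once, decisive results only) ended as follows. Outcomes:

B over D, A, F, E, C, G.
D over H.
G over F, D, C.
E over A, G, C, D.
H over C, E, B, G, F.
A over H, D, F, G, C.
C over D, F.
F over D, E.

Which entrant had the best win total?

Win totals: A 5, B 6, C 2, D 1, E 4, F 2, G 3, H 5.
B leads with 6 wins (next highest: 5).

B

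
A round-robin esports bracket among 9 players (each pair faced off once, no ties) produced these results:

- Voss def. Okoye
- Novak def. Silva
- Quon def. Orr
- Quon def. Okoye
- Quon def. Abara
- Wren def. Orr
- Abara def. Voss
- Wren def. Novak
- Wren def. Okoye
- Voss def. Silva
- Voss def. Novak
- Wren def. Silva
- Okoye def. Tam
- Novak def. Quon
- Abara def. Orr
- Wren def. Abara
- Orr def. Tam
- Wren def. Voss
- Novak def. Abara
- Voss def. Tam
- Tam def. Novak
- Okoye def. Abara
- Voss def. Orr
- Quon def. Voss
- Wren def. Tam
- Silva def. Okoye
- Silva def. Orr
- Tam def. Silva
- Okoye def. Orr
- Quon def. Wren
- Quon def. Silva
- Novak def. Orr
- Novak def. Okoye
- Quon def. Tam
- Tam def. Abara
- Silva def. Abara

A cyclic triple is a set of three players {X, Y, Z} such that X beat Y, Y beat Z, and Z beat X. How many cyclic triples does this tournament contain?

12

Win totals: Abara 2, Wren 7, Quon 7, Voss 5, Okoye 3, Silva 3, Orr 1, Novak 5, Tam 3.
A player with w wins dominates both others in C(w,2) triples; summing gives 1 + 21 + 21 + 10 + 3 + 3 + 0 + 10 + 3 = 72 transitive triples.
Total triples C(9,3) = 84, so cyclic triples = 84 − 72 = 12.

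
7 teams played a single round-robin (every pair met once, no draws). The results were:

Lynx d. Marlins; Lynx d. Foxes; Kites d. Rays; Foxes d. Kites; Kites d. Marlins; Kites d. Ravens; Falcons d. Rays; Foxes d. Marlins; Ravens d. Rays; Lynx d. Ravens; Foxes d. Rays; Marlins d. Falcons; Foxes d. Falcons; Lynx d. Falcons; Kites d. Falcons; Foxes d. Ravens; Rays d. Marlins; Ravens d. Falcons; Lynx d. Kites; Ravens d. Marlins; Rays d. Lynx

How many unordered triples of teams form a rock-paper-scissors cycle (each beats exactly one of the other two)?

5

Win totals: Kites 4, Marlins 1, Rays 2, Falcons 1, Lynx 5, Foxes 5, Ravens 3.
A team with w wins dominates both others in C(w,2) triples; summing gives 6 + 0 + 1 + 0 + 10 + 10 + 3 = 30 transitive triples.
Total triples C(7,3) = 35, so cyclic triples = 35 − 30 = 5.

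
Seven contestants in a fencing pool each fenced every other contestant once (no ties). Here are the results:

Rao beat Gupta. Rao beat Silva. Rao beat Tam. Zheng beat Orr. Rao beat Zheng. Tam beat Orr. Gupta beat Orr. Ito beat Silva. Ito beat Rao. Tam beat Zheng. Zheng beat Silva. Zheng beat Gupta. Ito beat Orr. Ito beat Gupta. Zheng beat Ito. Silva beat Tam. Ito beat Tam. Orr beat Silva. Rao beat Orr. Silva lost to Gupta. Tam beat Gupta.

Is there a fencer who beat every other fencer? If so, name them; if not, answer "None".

Highest win total is Rao with 5 (out of 6 possible).
Rao lost to Ito, so no fencer went undefeated.

None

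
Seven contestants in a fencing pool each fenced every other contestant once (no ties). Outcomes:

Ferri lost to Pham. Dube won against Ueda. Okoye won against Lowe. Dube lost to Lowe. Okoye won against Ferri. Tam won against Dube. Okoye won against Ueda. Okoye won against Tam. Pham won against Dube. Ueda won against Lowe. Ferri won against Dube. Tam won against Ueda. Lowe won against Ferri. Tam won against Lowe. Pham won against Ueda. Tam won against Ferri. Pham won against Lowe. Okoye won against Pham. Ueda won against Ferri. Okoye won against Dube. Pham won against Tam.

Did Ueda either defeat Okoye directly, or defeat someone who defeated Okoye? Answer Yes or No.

No

Ueda did not beat Okoye directly.
Ueda beat Ferri, Lowe, but each of them lost to Okoye. No two-step path.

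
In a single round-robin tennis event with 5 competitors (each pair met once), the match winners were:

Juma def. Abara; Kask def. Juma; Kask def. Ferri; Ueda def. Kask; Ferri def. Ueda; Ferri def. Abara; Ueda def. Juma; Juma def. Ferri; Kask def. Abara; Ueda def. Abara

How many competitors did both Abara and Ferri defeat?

0

Abara beat: no one.
Ferri beat: Ueda, Abara.
No one was beaten by both.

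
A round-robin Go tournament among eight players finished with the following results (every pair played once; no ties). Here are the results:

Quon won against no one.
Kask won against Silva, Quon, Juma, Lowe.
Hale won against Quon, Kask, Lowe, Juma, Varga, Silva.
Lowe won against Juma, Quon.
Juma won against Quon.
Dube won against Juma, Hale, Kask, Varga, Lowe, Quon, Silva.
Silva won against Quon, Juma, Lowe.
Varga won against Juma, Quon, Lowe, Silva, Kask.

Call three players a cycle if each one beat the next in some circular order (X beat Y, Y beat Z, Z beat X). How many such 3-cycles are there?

0

Win totals: Dube 7, Quon 0, Varga 5, Silva 3, Kask 4, Hale 6, Lowe 2, Juma 1.
A player with w wins dominates both others in C(w,2) triples; summing gives 21 + 0 + 10 + 3 + 6 + 15 + 1 + 0 = 56 transitive triples.
Total triples C(8,3) = 56, so cyclic triples = 56 − 56 = 0.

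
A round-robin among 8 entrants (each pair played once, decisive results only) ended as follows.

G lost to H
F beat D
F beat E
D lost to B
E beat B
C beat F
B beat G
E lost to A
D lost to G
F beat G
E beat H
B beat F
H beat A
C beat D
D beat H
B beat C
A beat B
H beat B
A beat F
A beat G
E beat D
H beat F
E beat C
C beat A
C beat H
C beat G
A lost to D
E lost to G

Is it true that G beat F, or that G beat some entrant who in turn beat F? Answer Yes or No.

G did not beat F directly.
G beat D, E, but each of them lost to F. No two-step path.

No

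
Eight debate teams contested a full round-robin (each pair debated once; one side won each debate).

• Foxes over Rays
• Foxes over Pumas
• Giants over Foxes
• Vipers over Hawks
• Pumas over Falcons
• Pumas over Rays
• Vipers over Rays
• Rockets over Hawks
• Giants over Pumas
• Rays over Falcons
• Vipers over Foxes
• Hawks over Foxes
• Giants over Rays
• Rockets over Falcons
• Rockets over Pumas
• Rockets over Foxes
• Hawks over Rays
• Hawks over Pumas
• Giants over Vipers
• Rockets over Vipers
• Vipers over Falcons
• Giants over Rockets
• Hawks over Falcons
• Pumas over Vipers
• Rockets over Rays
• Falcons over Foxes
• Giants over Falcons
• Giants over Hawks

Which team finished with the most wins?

Win totals: Hawks 4, Vipers 4, Rockets 6, Foxes 2, Rays 1, Falcons 1, Giants 7, Pumas 3.
Giants leads with 7 wins (next highest: 6).

Giants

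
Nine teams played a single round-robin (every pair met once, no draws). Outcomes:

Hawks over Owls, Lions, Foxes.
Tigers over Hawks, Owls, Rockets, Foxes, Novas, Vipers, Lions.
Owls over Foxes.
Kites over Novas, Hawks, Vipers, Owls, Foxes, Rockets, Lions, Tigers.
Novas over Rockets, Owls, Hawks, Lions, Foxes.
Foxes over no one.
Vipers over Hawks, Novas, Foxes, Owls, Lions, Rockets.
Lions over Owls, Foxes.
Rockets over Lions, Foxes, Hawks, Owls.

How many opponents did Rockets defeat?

4

Rockets' results: beat Hawks, Owls, Foxes, Lions; lost to Novas, Kites, Tigers, Vipers.
That is 4 wins.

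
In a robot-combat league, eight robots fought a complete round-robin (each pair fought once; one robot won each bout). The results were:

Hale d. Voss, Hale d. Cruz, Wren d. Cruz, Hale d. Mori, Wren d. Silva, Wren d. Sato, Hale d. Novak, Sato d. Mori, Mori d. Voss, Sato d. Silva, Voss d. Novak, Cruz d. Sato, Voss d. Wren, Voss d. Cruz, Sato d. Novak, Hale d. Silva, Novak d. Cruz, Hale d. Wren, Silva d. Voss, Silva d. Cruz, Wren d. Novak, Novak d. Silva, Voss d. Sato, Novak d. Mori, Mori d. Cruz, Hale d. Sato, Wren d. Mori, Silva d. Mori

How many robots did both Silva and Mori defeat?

2

Silva beat: Mori, Voss, Cruz.
Mori beat: Voss, Cruz.
Both beat: Voss, Cruz — 2.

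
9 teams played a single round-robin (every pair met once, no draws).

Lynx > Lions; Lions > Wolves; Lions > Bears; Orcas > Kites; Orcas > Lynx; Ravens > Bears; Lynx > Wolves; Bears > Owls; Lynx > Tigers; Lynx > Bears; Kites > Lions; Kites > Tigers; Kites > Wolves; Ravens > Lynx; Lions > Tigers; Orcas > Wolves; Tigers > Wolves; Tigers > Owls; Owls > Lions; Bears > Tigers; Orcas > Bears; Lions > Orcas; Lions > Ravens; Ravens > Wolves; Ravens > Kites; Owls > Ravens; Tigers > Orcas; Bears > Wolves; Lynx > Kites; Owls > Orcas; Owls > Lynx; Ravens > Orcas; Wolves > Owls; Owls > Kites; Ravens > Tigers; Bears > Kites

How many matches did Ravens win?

Ravens' results: beat Tigers, Lynx, Orcas, Kites, Wolves, Bears; lost to Lions, Owls.
That is 6 wins.

6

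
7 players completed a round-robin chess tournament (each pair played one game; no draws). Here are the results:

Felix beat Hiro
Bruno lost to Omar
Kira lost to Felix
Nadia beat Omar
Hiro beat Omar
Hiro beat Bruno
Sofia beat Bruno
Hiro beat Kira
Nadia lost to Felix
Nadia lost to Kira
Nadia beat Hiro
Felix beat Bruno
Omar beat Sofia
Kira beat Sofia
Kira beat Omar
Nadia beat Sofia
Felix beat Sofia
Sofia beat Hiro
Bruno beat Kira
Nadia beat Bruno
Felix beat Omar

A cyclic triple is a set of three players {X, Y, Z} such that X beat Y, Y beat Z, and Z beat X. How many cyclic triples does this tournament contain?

Win totals: Omar 2, Felix 6, Hiro 3, Nadia 4, Bruno 1, Kira 3, Sofia 2.
A player with w wins dominates both others in C(w,2) triples; summing gives 1 + 15 + 3 + 6 + 0 + 3 + 1 = 29 transitive triples.
Total triples C(7,3) = 35, so cyclic triples = 35 − 29 = 6.

6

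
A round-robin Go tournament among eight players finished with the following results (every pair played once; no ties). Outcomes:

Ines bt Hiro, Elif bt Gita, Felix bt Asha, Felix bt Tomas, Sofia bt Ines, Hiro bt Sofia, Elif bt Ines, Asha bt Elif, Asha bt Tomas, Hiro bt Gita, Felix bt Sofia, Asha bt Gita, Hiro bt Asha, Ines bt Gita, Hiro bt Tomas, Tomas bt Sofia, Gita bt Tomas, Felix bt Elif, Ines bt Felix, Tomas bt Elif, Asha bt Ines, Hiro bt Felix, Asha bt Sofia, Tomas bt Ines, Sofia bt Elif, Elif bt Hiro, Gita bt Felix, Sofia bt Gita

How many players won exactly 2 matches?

1

Win totals: Tomas 3, Elif 3, Gita 2, Hiro 5, Felix 4, Ines 3, Asha 5, Sofia 3.
Exactly 2: Gita — 1 player.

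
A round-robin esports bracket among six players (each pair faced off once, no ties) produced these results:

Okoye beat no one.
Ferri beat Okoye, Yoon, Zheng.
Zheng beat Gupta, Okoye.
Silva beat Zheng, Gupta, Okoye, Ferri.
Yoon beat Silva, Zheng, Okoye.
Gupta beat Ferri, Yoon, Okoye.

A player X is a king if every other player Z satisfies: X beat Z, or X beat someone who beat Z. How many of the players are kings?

Silva reaches everyone (king).
Ferri reaches everyone (king).
Okoye cannot reach Silva, Ferri, Yoon, Gupta, Zheng in two steps.
Yoon reaches everyone (king).
Gupta reaches everyone (king).
Zheng cannot reach Silva in two steps.
Kings: Silva, Ferri, Yoon, Gupta — 4.

4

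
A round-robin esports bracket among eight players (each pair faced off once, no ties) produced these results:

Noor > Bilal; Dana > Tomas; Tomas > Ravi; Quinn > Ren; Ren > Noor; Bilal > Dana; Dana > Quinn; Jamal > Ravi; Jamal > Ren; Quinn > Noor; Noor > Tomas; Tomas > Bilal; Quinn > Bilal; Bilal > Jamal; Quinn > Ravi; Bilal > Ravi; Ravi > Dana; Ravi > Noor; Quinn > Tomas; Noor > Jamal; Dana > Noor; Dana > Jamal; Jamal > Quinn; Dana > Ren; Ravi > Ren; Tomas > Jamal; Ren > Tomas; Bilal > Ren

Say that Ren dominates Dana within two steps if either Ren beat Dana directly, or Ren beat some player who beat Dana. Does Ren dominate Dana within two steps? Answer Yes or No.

Ren did not beat Dana directly.
Ren beat Noor, Tomas, but each of them lost to Dana. No two-step path.

No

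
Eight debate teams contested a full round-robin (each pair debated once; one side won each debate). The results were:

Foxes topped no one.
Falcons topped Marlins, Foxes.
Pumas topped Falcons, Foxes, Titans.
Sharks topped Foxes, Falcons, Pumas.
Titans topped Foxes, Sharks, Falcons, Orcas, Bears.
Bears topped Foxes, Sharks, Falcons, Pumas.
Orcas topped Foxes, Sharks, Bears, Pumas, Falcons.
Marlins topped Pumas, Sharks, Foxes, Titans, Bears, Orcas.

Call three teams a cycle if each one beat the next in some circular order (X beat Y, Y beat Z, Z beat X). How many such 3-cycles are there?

Win totals: Orcas 5, Bears 4, Marlins 6, Foxes 0, Titans 5, Falcons 2, Sharks 3, Pumas 3.
A team with w wins dominates both others in C(w,2) triples; summing gives 10 + 6 + 15 + 0 + 10 + 1 + 3 + 3 = 48 transitive triples.
Total triples C(8,3) = 56, so cyclic triples = 56 − 48 = 8.

8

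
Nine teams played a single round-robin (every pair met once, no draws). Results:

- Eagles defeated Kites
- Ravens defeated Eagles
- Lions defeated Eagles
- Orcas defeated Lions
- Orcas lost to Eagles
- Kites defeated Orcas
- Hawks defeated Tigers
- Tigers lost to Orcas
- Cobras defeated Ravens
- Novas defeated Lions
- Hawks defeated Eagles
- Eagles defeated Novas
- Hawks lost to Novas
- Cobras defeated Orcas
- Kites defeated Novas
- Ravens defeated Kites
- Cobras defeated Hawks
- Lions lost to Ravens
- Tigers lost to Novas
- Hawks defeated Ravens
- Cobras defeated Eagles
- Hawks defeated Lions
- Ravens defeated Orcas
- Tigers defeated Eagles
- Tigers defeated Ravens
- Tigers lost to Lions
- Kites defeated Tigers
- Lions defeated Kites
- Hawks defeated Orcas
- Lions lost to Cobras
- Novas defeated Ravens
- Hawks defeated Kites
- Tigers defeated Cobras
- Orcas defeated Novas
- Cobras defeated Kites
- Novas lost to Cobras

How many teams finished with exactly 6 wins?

1

Win totals: Ravens 4, Novas 4, Lions 3, Hawks 6, Eagles 3, Cobras 7, Kites 3, Tigers 3, Orcas 3.
Exactly 6: Hawks — 1 team.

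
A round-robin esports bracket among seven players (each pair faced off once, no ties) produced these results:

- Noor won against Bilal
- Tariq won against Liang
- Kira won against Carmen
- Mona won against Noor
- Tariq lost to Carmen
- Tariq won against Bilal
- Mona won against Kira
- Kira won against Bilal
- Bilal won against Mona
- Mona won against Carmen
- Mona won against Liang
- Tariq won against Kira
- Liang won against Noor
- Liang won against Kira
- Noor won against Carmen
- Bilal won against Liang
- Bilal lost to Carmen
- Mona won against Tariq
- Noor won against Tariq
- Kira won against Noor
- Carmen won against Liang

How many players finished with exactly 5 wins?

1

Win totals: Noor 3, Tariq 3, Mona 5, Kira 3, Liang 2, Bilal 2, Carmen 3.
Exactly 5: Mona — 1 player.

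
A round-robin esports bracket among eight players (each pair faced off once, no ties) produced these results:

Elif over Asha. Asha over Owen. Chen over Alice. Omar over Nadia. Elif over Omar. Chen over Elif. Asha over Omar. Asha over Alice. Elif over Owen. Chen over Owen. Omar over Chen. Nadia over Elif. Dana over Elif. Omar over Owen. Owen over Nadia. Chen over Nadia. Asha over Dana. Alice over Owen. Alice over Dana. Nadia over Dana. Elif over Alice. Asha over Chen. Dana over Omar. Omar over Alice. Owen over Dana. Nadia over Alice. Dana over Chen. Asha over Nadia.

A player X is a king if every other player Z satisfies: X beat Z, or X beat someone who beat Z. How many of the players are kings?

Chen reaches everyone (king).
Omar cannot reach Asha in two steps.
Nadia reaches everyone (king).
Elif reaches everyone (king).
Dana reaches everyone (king).
Alice cannot reach Asha in two steps.
Owen cannot reach Asha in two steps.
Asha reaches everyone (king).
Kings: Chen, Nadia, Elif, Dana, Asha — 5.

5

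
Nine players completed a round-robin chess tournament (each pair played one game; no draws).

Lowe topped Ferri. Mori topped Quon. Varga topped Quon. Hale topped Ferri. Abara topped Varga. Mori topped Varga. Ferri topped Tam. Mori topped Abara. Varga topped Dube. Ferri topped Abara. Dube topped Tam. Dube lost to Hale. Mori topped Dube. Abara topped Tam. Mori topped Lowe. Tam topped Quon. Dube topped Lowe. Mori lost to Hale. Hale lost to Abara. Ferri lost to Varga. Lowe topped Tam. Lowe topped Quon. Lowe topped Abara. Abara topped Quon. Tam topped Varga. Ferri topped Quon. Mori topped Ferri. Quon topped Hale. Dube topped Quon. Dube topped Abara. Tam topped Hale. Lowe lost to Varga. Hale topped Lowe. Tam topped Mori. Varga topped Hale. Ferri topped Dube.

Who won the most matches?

Win totals: Ferri 4, Quon 1, Varga 5, Mori 6, Hale 4, Lowe 4, Tam 4, Dube 4, Abara 4.
Mori leads with 6 wins (next highest: 5).

Mori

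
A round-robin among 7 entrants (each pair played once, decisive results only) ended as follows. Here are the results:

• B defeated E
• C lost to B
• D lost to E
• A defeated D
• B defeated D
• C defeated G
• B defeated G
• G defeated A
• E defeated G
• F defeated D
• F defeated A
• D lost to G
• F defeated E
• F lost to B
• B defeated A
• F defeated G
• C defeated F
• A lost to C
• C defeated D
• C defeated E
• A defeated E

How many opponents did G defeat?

G's results: beat A, D; lost to B, C, E, F.
That is 2 wins.

2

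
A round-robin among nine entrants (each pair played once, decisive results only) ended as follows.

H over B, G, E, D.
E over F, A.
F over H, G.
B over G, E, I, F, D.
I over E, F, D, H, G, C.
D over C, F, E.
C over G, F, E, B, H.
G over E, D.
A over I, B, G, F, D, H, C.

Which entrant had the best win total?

Win totals: A 7, B 5, C 5, D 3, E 2, F 2, G 2, H 4, I 6.
A leads with 7 wins (next highest: 6).

A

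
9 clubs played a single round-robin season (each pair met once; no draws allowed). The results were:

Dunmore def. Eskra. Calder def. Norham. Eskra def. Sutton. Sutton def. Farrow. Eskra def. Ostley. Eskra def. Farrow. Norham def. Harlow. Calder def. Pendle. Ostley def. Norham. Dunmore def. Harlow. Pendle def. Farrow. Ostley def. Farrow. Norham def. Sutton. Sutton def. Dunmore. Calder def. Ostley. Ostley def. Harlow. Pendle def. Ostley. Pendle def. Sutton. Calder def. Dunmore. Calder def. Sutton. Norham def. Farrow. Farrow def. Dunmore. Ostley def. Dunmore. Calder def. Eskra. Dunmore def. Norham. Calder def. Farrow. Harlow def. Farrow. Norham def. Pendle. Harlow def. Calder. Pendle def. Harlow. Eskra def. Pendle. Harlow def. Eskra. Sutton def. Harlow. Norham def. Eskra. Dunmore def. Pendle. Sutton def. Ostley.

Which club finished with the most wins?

Calder

Win totals: Sutton 4, Calder 7, Harlow 3, Farrow 1, Eskra 4, Dunmore 4, Ostley 4, Norham 5, Pendle 4.
Calder leads with 7 wins (next highest: 5).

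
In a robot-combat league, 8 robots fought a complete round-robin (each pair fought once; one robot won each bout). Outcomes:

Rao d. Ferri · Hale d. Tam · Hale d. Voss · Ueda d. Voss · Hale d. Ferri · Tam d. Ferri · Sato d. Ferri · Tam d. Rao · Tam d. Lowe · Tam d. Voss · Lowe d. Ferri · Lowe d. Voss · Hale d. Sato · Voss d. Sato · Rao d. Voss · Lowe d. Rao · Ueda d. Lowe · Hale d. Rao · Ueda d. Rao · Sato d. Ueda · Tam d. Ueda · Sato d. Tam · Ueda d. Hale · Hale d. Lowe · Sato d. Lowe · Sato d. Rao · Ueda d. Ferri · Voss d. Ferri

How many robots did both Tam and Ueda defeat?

Tam beat: Rao, Voss, Ferri, Lowe, Ueda.
Ueda beat: Rao, Voss, Ferri, Lowe, Hale.
Both beat: Rao, Voss, Ferri, Lowe — 4.

4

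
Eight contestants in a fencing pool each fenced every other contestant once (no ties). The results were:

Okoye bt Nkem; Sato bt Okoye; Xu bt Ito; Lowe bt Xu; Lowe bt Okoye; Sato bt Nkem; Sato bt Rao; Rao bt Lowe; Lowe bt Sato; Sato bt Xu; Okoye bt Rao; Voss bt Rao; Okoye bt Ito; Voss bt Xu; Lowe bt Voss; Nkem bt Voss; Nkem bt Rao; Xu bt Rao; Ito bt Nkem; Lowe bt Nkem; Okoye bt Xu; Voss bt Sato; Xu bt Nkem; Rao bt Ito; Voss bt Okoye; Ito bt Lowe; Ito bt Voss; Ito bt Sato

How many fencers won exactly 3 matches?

Win totals: Ito 4, Voss 4, Sato 4, Nkem 2, Okoye 4, Lowe 5, Rao 2, Xu 3.
Exactly 3: Xu — 1 fencer.

1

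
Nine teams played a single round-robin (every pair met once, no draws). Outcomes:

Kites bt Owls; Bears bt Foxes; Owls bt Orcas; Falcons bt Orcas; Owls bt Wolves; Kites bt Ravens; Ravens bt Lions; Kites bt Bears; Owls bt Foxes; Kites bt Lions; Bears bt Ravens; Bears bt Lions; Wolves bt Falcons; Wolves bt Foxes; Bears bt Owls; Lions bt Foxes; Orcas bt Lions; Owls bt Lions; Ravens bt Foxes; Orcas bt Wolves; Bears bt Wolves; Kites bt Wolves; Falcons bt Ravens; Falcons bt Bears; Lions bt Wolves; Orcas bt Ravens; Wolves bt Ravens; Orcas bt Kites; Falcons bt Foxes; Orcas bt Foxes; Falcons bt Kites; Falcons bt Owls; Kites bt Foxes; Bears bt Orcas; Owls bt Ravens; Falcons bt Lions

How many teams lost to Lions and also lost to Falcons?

1

Lions beat: Wolves, Foxes.
Falcons beat: Lions, Bears, Ravens, Orcas, Owls, Foxes, Kites.
Both beat: Foxes — 1.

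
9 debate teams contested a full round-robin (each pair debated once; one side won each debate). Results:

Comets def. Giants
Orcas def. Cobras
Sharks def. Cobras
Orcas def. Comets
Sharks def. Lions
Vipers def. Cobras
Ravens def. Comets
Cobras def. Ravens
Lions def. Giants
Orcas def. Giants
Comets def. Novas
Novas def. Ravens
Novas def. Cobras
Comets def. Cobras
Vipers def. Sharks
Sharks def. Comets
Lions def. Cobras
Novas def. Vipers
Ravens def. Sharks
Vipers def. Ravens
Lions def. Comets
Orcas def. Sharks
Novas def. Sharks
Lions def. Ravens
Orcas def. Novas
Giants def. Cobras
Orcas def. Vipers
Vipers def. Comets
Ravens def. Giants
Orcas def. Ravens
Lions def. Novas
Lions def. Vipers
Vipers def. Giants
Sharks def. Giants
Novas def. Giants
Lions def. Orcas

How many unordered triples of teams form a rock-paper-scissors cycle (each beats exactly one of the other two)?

Win totals: Orcas 7, Novas 5, Ravens 3, Giants 1, Comets 3, Lions 7, Vipers 5, Sharks 4, Cobras 1.
A team with w wins dominates both others in C(w,2) triples; summing gives 21 + 10 + 3 + 0 + 3 + 21 + 10 + 6 + 0 = 74 transitive triples.
Total triples C(9,3) = 84, so cyclic triples = 84 − 74 = 10.

10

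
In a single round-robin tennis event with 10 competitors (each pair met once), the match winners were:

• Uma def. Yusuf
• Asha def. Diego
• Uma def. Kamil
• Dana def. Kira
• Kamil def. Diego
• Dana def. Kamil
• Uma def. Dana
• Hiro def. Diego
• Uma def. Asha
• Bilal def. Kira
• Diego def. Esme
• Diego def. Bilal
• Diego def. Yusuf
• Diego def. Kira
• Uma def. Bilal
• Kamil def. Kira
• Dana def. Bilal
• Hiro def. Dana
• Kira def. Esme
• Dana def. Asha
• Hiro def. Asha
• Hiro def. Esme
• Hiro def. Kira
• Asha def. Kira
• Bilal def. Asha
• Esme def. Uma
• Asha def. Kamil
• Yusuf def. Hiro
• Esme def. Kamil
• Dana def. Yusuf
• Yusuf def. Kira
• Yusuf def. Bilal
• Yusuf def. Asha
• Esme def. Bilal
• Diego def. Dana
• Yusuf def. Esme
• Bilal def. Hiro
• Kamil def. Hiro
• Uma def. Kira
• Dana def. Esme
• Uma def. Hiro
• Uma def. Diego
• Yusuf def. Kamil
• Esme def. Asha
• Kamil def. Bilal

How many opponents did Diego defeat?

Diego's results: beat Kira, Dana, Bilal, Esme, Yusuf; lost to Kamil, Uma, Asha, Hiro.
That is 5 wins.

5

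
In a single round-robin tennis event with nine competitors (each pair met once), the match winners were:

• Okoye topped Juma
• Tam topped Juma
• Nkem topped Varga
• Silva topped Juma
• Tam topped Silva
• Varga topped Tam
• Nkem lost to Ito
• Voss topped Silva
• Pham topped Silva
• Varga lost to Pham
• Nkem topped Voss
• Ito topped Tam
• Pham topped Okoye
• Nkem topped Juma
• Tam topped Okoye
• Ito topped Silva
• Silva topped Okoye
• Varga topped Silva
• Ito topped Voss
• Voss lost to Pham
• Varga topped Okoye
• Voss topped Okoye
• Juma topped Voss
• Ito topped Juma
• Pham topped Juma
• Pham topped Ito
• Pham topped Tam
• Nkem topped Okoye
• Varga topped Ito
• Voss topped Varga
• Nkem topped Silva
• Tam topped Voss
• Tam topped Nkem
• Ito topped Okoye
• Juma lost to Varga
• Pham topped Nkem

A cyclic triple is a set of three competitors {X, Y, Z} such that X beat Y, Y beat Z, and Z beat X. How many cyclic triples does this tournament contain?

Win totals: Silva 2, Tam 5, Voss 3, Pham 8, Okoye 1, Varga 5, Juma 1, Nkem 5, Ito 6.
A competitor with w wins dominates both others in C(w,2) triples; summing gives 1 + 10 + 3 + 28 + 0 + 10 + 0 + 10 + 15 = 77 transitive triples.
Total triples C(9,3) = 84, so cyclic triples = 84 − 77 = 7.

7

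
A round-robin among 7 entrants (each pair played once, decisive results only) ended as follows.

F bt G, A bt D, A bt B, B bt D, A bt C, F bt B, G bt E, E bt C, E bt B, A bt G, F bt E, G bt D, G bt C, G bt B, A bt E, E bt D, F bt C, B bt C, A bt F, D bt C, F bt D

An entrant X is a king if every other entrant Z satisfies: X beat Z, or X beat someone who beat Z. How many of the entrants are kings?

A reaches everyone (king).
B cannot reach A, E, F, G in two steps.
C cannot reach A, B, D, E, F, G in two steps.
D cannot reach A, B, E, F, G in two steps.
E cannot reach A, F, G in two steps.
F cannot reach A in two steps.
G cannot reach A, F in two steps.
Kings: A — 1.

1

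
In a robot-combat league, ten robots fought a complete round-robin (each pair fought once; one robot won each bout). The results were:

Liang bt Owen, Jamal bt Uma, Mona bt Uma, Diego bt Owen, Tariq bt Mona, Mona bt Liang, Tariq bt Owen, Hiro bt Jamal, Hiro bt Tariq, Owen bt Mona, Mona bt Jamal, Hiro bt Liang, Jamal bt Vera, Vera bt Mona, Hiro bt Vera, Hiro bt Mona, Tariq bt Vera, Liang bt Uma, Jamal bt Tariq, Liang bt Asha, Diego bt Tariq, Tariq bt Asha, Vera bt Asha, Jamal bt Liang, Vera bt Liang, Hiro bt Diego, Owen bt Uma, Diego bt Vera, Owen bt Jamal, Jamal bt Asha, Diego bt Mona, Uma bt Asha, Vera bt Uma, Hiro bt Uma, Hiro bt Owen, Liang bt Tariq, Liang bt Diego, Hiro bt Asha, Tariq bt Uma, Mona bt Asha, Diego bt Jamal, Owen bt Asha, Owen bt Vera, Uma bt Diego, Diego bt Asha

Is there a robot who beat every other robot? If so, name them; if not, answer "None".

Hiro has 9 wins out of 9 opponents — a perfect record.

Hiro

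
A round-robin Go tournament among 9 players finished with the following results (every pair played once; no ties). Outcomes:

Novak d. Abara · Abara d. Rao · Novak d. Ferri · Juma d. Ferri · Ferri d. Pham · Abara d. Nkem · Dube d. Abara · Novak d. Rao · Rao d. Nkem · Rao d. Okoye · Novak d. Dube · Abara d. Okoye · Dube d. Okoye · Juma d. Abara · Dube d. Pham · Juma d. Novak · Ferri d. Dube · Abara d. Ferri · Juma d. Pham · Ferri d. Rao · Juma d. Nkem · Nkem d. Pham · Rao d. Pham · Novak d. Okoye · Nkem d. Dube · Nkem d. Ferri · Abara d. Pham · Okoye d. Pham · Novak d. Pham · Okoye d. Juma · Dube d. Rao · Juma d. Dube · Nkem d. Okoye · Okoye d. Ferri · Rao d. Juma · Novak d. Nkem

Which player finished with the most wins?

Win totals: Ferri 3, Juma 6, Rao 4, Abara 5, Nkem 4, Novak 7, Dube 4, Pham 0, Okoye 3.
Novak leads with 7 wins (next highest: 6).

Novak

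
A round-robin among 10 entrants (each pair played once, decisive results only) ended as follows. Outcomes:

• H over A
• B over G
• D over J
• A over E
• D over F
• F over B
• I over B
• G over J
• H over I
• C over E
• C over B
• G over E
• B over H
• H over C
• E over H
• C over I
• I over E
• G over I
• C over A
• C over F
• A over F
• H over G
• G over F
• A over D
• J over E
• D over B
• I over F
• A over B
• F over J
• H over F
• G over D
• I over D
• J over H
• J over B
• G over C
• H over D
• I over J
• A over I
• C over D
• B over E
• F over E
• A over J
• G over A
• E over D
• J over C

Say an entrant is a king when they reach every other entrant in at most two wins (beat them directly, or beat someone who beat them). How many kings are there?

7

A reaches everyone (king).
B reaches everyone (king).
C reaches everyone (king).
D cannot reach A, I in two steps.
E reaches everyone (king).
F cannot reach A, I in two steps.
G reaches everyone (king).
H reaches everyone (king).
I cannot reach A in two steps.
J reaches everyone (king).
Kings: A, B, C, E, G, H, J — 7.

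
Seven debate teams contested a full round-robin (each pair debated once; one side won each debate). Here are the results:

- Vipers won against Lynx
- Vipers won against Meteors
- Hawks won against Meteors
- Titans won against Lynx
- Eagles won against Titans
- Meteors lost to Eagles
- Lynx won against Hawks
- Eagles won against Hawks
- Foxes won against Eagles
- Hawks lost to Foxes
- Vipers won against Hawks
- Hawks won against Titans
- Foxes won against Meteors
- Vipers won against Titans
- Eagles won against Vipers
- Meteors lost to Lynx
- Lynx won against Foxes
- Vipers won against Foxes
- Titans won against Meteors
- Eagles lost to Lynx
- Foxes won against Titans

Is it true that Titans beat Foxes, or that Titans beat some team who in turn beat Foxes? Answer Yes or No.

Titans did not beat Foxes directly.
Titans beat Lynx, Meteors. Of those, Lynx beat Foxes.

Yes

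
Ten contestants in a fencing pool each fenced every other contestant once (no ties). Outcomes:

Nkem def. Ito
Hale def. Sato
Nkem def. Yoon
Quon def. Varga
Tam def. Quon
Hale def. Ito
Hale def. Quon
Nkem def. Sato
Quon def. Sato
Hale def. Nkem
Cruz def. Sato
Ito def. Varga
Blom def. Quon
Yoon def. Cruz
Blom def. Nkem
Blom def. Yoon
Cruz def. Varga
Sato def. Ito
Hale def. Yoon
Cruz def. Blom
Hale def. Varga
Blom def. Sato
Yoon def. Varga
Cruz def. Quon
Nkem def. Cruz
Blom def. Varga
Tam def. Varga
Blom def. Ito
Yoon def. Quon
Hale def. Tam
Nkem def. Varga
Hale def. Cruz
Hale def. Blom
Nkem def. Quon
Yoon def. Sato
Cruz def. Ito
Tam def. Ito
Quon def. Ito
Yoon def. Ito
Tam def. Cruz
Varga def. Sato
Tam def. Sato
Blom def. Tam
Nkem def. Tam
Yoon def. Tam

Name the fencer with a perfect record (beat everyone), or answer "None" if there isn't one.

Hale

Hale has 9 wins out of 9 opponents — a perfect record.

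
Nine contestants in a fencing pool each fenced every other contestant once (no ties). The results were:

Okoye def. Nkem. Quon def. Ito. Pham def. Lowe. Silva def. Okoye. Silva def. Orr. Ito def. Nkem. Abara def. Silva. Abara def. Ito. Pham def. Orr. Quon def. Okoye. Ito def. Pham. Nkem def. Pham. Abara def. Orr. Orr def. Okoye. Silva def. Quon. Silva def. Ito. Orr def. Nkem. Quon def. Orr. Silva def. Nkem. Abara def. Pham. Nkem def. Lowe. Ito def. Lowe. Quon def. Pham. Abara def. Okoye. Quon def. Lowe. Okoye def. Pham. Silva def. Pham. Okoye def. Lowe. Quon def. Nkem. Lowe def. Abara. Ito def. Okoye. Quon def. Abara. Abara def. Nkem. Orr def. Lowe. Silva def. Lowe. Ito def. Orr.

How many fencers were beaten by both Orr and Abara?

2

Orr beat: Nkem, Lowe, Okoye.
Abara beat: Silva, Nkem, Ito, Pham, Orr, Okoye.
Both beat: Nkem, Okoye — 2.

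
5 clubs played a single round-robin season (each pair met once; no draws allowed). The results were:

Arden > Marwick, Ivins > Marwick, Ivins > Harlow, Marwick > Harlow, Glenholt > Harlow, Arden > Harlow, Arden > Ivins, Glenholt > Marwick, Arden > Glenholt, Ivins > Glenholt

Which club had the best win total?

Arden

Win totals: Harlow 0, Ivins 3, Glenholt 2, Arden 4, Marwick 1.
Arden leads with 4 wins (next highest: 3).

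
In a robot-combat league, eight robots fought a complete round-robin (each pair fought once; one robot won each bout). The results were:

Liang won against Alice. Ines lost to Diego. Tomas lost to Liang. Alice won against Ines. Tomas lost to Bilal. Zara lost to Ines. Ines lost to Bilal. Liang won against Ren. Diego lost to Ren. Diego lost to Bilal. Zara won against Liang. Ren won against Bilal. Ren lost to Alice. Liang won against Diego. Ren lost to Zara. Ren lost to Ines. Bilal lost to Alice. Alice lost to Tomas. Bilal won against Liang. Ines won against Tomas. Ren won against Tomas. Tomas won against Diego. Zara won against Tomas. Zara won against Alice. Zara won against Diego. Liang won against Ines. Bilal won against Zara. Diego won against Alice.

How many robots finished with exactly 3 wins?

Win totals: Ren 3, Ines 3, Alice 3, Zara 5, Bilal 5, Liang 5, Diego 2, Tomas 2.
Exactly 3: Ren, Ines, Alice — 3 robots.

3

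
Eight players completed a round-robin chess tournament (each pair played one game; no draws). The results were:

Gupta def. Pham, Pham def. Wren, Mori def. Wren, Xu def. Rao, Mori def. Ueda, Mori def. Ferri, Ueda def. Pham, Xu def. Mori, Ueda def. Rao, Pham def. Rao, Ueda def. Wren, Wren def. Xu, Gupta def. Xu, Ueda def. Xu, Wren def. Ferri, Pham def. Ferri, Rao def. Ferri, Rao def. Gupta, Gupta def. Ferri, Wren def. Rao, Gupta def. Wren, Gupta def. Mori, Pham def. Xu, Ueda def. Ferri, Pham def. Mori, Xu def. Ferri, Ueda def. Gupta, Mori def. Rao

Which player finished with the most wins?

Ueda

Win totals: Pham 5, Wren 3, Rao 2, Gupta 5, Xu 3, Ueda 6, Mori 4, Ferri 0.
Ueda leads with 6 wins (next highest: 5).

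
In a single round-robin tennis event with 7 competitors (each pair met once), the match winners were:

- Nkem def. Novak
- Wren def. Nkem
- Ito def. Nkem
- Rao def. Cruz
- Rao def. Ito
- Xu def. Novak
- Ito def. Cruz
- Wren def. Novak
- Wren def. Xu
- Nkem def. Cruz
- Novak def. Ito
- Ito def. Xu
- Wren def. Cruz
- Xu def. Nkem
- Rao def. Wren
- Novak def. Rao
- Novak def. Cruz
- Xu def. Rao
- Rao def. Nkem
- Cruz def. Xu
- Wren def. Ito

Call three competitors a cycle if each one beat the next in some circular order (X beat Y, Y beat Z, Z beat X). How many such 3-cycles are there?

9

Win totals: Novak 3, Ito 3, Rao 4, Wren 5, Cruz 1, Xu 3, Nkem 2.
A competitor with w wins dominates both others in C(w,2) triples; summing gives 3 + 3 + 6 + 10 + 0 + 3 + 1 = 26 transitive triples.
Total triples C(7,3) = 35, so cyclic triples = 35 − 26 = 9.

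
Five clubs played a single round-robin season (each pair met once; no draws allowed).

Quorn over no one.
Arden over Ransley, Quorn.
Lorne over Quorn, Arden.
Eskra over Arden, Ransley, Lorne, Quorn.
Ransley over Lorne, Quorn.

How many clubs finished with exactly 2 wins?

Win totals: Lorne 2, Arden 2, Quorn 0, Eskra 4, Ransley 2.
Exactly 2: Lorne, Arden, Ransley — 3 clubs.

3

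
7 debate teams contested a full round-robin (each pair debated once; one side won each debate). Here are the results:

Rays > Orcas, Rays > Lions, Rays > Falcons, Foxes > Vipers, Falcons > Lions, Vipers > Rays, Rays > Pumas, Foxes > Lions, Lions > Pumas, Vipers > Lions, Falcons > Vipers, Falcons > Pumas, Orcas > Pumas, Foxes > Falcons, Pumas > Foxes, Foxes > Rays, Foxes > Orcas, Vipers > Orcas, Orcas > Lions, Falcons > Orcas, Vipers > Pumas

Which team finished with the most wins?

Win totals: Foxes 5, Lions 1, Orcas 2, Pumas 1, Vipers 4, Falcons 4, Rays 4.
Foxes leads with 5 wins (next highest: 4).

Foxes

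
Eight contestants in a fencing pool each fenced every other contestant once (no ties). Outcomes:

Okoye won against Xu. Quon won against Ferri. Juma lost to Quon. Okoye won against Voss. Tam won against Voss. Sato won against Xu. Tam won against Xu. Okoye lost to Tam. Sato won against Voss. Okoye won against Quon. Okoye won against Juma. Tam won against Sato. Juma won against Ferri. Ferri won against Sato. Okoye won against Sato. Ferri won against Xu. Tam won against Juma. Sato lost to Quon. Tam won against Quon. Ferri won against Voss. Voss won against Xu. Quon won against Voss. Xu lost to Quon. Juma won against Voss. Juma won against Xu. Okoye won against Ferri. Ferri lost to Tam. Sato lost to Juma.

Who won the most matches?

Win totals: Tam 7, Voss 1, Xu 0, Okoye 6, Juma 4, Sato 2, Quon 5, Ferri 3.
Tam leads with 7 wins (next highest: 6).

Tam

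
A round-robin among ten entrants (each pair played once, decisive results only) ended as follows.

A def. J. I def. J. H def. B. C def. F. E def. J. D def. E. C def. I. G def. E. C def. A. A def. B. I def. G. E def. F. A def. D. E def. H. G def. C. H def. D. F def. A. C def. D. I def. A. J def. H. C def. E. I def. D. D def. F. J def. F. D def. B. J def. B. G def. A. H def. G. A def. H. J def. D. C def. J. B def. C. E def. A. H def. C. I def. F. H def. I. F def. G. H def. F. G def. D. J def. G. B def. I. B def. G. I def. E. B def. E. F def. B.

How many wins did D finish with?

D's results: beat B, E, F; lost to A, C, G, H, I, J.
That is 3 wins.

3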